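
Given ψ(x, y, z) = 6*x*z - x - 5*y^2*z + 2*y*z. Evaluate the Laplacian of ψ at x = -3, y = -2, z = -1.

∂²ψ/∂x² = 0
∂²ψ/∂y² = -10*z
∂²ψ/∂z² = 0
∇²ψ = -10*z
At (-3, -2, -1): 10.

10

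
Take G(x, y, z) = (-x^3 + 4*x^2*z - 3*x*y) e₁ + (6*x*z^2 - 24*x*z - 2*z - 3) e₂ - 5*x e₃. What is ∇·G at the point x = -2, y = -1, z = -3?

39

∂G₁/∂x = -3*x^2 + 8*x*z - 3*y
∂G₂/∂y = 0
∂G₃/∂z = 0
∇·G = -3*x^2 + 8*x*z - 3*y
At (-2, -1, -3): 39.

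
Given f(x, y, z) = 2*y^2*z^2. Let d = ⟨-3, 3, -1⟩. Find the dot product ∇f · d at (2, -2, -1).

∂f/∂x = 0
∂f/∂y = 4*y*z^2
∂f/∂z = 4*y^2*z
∇f at (2, -2, -1) = (0, -8, -16)
∇f · d = (0)(-3) + (-8)(3) + (-16)(-1) = -8

-8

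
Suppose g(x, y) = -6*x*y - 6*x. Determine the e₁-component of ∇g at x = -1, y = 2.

(∇g)_1 = ∂g/∂x = -6*y - 6
At (-1, 2): -18.

-18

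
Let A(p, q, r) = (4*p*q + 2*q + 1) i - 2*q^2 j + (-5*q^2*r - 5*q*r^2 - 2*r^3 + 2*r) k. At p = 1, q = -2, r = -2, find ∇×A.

(-60, 0, -6)

(∇×A)₁ = ∂A₃/∂q − ∂A₂/∂r = -10*q*r - 5*r^2
(∇×A)₂ = ∂A₁/∂r − ∂A₃/∂p = 0
(∇×A)₃ = ∂A₂/∂p − ∂A₁/∂q = -4*p - 2
∇×A = (-10*q*r - 5*r^2, 0, -4*p - 2)
At (1, -2, -2): (-60, 0, -6).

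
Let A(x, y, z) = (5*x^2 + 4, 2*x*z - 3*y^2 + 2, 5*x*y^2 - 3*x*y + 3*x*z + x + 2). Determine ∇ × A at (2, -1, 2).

(-30, -15, 4)

(∇×A)₁ = ∂A₃/∂y − ∂A₂/∂z = 10*x*y - 5*x
(∇×A)₂ = ∂A₁/∂z − ∂A₃/∂x = -5*y^2 + 3*y - 3*z - 1
(∇×A)₃ = ∂A₂/∂x − ∂A₁/∂y = 2*z
∇×A = (10*x*y - 5*x, -5*y^2 + 3*y - 3*z - 1, 2*z)
At (2, -1, 2): (-30, -15, 4).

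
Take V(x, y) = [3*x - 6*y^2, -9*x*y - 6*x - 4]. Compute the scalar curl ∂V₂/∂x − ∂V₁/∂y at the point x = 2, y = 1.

∂V₂/∂x = -9*y - 6
∂V₁/∂y = -12*y
Scalar curl = 3*y - 6
At (2, 1): -3.

-3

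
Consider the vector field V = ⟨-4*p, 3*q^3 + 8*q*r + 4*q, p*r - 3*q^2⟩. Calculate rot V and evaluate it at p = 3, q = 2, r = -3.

(∇×V)₁ = ∂V₃/∂q − ∂V₂/∂r = -14*q
(∇×V)₂ = ∂V₁/∂r − ∂V₃/∂p = -r
(∇×V)₃ = ∂V₂/∂p − ∂V₁/∂q = 0
∇×V = (-14*q, -r, 0)
At (3, 2, -3): (-28, 3, 0).

(-28, 3, 0)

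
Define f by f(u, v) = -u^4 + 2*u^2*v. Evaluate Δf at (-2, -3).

-60

∂²f/∂u² = 4*(-3*u^2 + v)
∂²f/∂v² = 0
∇²f = -12*u^2 + 4*v
At (-2, -3): -60.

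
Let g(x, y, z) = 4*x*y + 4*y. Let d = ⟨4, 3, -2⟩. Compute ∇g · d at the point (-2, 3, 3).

∂g/∂x = 4*y
∂g/∂y = 4*x + 4
∂g/∂z = 0
∇g at (-2, 3, 3) = (12, -4, 0)
∇g · d = (12)(4) + (-4)(3) + (0)(-2) = 36

36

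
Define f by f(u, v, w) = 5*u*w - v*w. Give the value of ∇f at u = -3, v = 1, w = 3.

(15, -3, -16)

∂f/∂u = 5*w
∂f/∂v = -w
∂f/∂w = 5*u - v
∇f = (5*w, -w, 5*u - v)
At (-3, 1, 3): (15, -3, -16).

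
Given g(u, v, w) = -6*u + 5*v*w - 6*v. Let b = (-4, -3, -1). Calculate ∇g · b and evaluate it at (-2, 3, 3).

-18

∂g/∂u = -6
∂g/∂v = 5*w - 6
∂g/∂w = 5*v
∇g at (-2, 3, 3) = (-6, 9, 15)
∇g · b = (-6)(-4) + (9)(-3) + (15)(-1) = -18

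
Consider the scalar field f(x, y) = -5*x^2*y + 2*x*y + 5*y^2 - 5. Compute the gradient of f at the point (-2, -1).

∂f/∂x = -10*x*y + 2*y
∂f/∂y = -5*x^2 + 2*x + 10*y
∇f = (-10*x*y + 2*y, -5*x^2 + 2*x + 10*y)
At (-2, -1): (-22, -34).

(-22, -34)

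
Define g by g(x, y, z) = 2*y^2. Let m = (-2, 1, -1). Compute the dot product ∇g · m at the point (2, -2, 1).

-8

∂g/∂x = 0
∂g/∂y = 4*y
∂g/∂z = 0
∇g at (2, -2, 1) = (0, -8, 0)
∇g · m = (0)(-2) + (-8)(1) + (0)(-1) = -8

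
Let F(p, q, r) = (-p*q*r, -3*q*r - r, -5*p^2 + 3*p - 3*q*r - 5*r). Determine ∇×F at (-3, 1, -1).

(7, -30, 3)

(∇×F)₁ = ∂F₃/∂q − ∂F₂/∂r = 3*q - 3*r + 1
(∇×F)₂ = ∂F₁/∂r − ∂F₃/∂p = -p*q + 10*p - 3
(∇×F)₃ = ∂F₂/∂p − ∂F₁/∂q = p*r
∇×F = (3*q - 3*r + 1, -p*q + 10*p - 3, p*r)
At (-3, 1, -1): (7, -30, 3).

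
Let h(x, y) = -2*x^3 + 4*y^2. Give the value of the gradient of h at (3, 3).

∂h/∂x = -6*x^2
∂h/∂y = 8*y
∇h = (-6*x^2, 8*y)
At (3, 3): (-54, 24).

(-54, 24)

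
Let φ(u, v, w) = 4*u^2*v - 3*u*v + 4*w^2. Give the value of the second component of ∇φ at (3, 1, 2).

(∇φ)_2 = ∂φ/∂v = 4*u^2 - 3*u
At (3, 1, 2): 27.

27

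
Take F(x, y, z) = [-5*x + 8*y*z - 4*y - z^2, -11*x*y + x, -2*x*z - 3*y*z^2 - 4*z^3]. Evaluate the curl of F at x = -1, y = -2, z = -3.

(-27, -16, 51)

(∇×F)₁ = ∂F₃/∂y − ∂F₂/∂z = -3*z^2
(∇×F)₂ = ∂F₁/∂z − ∂F₃/∂x = 8*y
(∇×F)₃ = ∂F₂/∂x − ∂F₁/∂y = -11*y - 8*z + 5
∇×F = (-3*z^2, 8*y, -11*y - 8*z + 5)
At (-1, -2, -3): (-27, -16, 51).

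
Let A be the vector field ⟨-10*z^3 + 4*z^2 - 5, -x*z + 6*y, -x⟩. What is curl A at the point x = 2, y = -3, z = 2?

(2, -103, -2)

(∇×A)₁ = ∂A₃/∂y − ∂A₂/∂z = x
(∇×A)₂ = ∂A₁/∂z − ∂A₃/∂x = -30*z^2 + 8*z + 1
(∇×A)₃ = ∂A₂/∂x − ∂A₁/∂y = -z
∇×A = (x, -30*z^2 + 8*z + 1, -z)
At (2, -3, 2): (2, -103, -2).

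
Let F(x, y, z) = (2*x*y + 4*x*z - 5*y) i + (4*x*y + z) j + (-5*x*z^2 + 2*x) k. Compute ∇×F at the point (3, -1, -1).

(-1, 15, -5)

(∇×F)₁ = ∂F₃/∂y − ∂F₂/∂z = -1
(∇×F)₂ = ∂F₁/∂z − ∂F₃/∂x = 4*x + 5*z^2 - 2
(∇×F)₃ = ∂F₂/∂x − ∂F₁/∂y = -2*x + 4*y + 5
∇×F = (-1, 4*x + 5*z^2 - 2, -2*x + 4*y + 5)
At (3, -1, -1): (-1, 15, -5).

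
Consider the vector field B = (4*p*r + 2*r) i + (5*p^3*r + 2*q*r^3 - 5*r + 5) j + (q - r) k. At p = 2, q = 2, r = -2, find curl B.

(-82, 10, -120)

(∇×B)₁ = ∂B₃/∂q − ∂B₂/∂r = -5*p^3 - 6*q*r^2 + 6
(∇×B)₂ = ∂B₁/∂r − ∂B₃/∂p = 4*p + 2
(∇×B)₃ = ∂B₂/∂p − ∂B₁/∂q = 15*p^2*r
∇×B = (-5*p^3 - 6*q*r^2 + 6, 4*p + 2, 15*p^2*r)
At (2, 2, -2): (-82, 10, -120).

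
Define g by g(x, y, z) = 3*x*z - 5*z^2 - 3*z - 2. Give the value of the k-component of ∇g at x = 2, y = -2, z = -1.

13

(∇g)_3 = ∂g/∂z = 3*x - 10*z - 3
At (2, -2, -1): 13.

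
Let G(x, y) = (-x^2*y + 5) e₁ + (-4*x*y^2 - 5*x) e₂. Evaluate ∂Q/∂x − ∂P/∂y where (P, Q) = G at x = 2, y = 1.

-5

∂G₂/∂x = -4*y^2 - 5
∂G₁/∂y = -x^2
Scalar curl = x^2 - 4*y^2 - 5
At (2, 1): -5.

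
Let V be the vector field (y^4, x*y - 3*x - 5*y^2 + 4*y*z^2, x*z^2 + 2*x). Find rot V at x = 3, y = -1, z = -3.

(∇×V)₁ = ∂V₃/∂y − ∂V₂/∂z = -8*y*z
(∇×V)₂ = ∂V₁/∂z − ∂V₃/∂x = -z^2 - 2
(∇×V)₃ = ∂V₂/∂x − ∂V₁/∂y = -4*y^3 + y - 3
∇×V = (-8*y*z, -z^2 - 2, -4*y^3 + y - 3)
At (3, -1, -3): (-24, -11, 0).

(-24, -11, 0)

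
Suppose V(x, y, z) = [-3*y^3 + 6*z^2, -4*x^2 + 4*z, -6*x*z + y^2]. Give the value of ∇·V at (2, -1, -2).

∂V₁/∂x = 0
∂V₂/∂y = 0
∂V₃/∂z = -6*x
∇·V = -6*x
At (2, -1, -2): -12.

-12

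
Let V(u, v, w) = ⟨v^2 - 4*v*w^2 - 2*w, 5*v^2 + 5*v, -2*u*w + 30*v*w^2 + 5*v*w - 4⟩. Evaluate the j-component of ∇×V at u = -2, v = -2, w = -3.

-56

(∇×V)_2 = ∂V₁/∂w − ∂V₃/∂u
= -8*v*w - 2 − (-2*w)
= -8*v*w + 2*w - 2
At (-2, -2, -3): -56.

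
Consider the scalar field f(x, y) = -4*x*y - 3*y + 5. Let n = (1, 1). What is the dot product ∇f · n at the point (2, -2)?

∂f/∂x = -4*y
∂f/∂y = -4*x - 3
∇f at (2, -2) = (8, -11)
∇f · n = (8)(1) + (-11)(1) = -3

-3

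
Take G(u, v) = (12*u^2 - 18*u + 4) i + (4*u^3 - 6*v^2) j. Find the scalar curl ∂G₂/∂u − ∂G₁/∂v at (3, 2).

∂G₂/∂u = 12*u^2
∂G₁/∂v = 0
Scalar curl = 12*u^2
At (3, 2): 108.

108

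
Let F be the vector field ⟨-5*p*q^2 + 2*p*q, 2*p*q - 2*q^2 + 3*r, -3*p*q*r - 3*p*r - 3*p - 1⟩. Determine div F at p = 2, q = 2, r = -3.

∂F₁/∂p = -5*q^2 + 2*q
∂F₂/∂q = 2*p - 4*q
∂F₃/∂r = -3*p*q - 3*p
∇·F = -3*p*q - p - 5*q^2 - 2*q
At (2, 2, -3): -38.

-38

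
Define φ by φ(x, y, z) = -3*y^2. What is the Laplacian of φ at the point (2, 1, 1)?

-6

∂²φ/∂x² = 0
∂²φ/∂y² = -6
∂²φ/∂z² = 0
∇²φ = -6
At (2, 1, 1): -6.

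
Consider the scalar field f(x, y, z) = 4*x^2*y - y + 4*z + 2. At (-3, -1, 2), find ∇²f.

∂²f/∂x² = 8*y
∂²f/∂y² = 0
∂²f/∂z² = 0
∇²f = 8*y
At (-3, -1, 2): -8.

-8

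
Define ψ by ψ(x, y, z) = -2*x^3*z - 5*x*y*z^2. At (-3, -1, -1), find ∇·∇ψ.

-66

∂²ψ/∂x² = -12*x*z
∂²ψ/∂y² = 0
∂²ψ/∂z² = -10*x*y
∇²ψ = -10*x*y - 12*x*z
At (-3, -1, -1): -66.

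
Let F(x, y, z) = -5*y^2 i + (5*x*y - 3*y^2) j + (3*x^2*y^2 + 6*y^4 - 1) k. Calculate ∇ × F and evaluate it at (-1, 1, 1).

(30, 6, 15)

(∇×F)₁ = ∂F₃/∂y − ∂F₂/∂z = 6*x^2*y + 24*y^3
(∇×F)₂ = ∂F₁/∂z − ∂F₃/∂x = -6*x*y^2
(∇×F)₃ = ∂F₂/∂x − ∂F₁/∂y = 15*y
∇×F = (6*x^2*y + 24*y^3, -6*x*y^2, 15*y)
At (-1, 1, 1): (30, 6, 15).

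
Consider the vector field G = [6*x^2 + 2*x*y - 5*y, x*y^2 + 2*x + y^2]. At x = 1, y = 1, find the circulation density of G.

∂G₂/∂x = y^2 + 2
∂G₁/∂y = 2*x - 5
Scalar curl = -2*x + y^2 + 7
At (1, 1): 6.

6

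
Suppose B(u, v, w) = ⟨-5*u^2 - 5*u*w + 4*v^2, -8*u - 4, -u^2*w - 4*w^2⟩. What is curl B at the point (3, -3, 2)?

(0, -3, 16)

(∇×B)₁ = ∂B₃/∂v − ∂B₂/∂w = 0
(∇×B)₂ = ∂B₁/∂w − ∂B₃/∂u = 2*u*w - 5*u
(∇×B)₃ = ∂B₂/∂u − ∂B₁/∂v = -8*v - 8
∇×B = (0, 2*u*w - 5*u, -8*v - 8)
At (3, -3, 2): (0, -3, 16).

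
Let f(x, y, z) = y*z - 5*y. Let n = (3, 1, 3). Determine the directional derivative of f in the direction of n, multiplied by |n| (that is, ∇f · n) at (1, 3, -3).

1

∂f/∂x = 0
∂f/∂y = z - 5
∂f/∂z = y
∇f at (1, 3, -3) = (0, -8, 3)
∇f · n = (0)(3) + (-8)(1) + (3)(3) = 1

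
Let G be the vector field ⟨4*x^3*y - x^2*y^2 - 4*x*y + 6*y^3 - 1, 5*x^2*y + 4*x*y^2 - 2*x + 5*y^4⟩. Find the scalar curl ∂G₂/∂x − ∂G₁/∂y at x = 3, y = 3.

∂G₂/∂x = 10*x*y + 4*y^2 - 2
∂G₁/∂y = 4*x^3 - 2*x^2*y - 4*x + 18*y^2
Scalar curl = -4*x^3 + 2*x^2*y + 10*x*y + 4*x - 14*y^2 - 2
At (3, 3): -80.

-80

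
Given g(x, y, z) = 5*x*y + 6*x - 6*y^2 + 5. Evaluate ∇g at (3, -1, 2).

∂g/∂x = 5*y + 6
∂g/∂y = 5*x - 12*y
∂g/∂z = 0
∇g = (5*y + 6, 5*x - 12*y, 0)
At (3, -1, 2): (1, 27, 0).

(1, 27, 0)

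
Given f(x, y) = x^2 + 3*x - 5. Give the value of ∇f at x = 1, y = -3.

(5, 0)

∂f/∂x = 2*x + 3
∂f/∂y = 0
∇f = (2*x + 3, 0)
At (1, -3): (5, 0).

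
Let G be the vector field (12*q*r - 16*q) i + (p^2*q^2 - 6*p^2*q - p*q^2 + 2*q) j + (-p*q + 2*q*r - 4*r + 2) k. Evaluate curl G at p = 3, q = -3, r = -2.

(-7, -39, 193)

(∇×G)₁ = ∂G₃/∂q − ∂G₂/∂r = -p + 2*r
(∇×G)₂ = ∂G₁/∂r − ∂G₃/∂p = 13*q
(∇×G)₃ = ∂G₂/∂p − ∂G₁/∂q = 2*p*q^2 - 12*p*q - q^2 - 12*r + 16
∇×G = (-p + 2*r, 13*q, 2*p*q^2 - 12*p*q - q^2 - 12*r + 16)
At (3, -3, -2): (-7, -39, 193).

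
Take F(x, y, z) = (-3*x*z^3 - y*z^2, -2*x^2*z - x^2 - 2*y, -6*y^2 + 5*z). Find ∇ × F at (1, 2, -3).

(∇×F)₁ = ∂F₃/∂y − ∂F₂/∂z = 2*x^2 - 12*y
(∇×F)₂ = ∂F₁/∂z − ∂F₃/∂x = -9*x*z^2 - 2*y*z
(∇×F)₃ = ∂F₂/∂x − ∂F₁/∂y = -4*x*z - 2*x + z^2
∇×F = (2*x^2 - 12*y, -9*x*z^2 - 2*y*z, -4*x*z - 2*x + z^2)
At (1, 2, -3): (-22, -69, 19).

(-22, -69, 19)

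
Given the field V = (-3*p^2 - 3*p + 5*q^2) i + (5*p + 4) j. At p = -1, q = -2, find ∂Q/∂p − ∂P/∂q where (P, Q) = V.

25

∂V₂/∂p = 5
∂V₁/∂q = 10*q
Scalar curl = -10*q + 5
At (-1, -2): 25.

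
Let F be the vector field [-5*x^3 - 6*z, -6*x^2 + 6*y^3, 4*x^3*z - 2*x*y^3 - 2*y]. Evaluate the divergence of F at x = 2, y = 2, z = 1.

44

∂F₁/∂x = -15*x^2
∂F₂/∂y = 18*y^2
∂F₃/∂z = 4*x^3
∇·F = 4*x^3 - 15*x^2 + 18*y^2
At (2, 2, 1): 44.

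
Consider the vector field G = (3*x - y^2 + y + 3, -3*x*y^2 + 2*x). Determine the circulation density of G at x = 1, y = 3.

-20

∂G₂/∂x = -3*y^2 + 2
∂G₁/∂y = -2*y + 1
Scalar curl = -3*y^2 + 2*y + 1
At (1, 3): -20.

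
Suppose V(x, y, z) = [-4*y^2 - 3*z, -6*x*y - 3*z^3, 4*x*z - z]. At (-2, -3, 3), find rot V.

(81, -15, -6)

(∇×V)₁ = ∂V₃/∂y − ∂V₂/∂z = 9*z^2
(∇×V)₂ = ∂V₁/∂z − ∂V₃/∂x = -4*z - 3
(∇×V)₃ = ∂V₂/∂x − ∂V₁/∂y = 2*y
∇×V = (9*z^2, -4*z - 3, 2*y)
At (-2, -3, 3): (81, -15, -6).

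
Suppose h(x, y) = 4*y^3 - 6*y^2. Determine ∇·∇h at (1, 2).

∂²h/∂x² = 0
∂²h/∂y² = 12*(2*y - 1)
∇²h = 24*y - 12
At (1, 2): 36.

36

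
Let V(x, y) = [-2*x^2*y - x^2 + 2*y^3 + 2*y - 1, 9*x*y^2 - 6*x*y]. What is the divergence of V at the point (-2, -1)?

∂V₁/∂x = -4*x*y - 2*x
∂V₂/∂y = 18*x*y - 6*x
∇·V = 14*x*y - 8*x
At (-2, -1): 44.

44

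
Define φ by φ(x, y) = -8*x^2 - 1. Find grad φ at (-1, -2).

(16, 0)

∂φ/∂x = -16*x
∂φ/∂y = 0
∇φ = (-16*x, 0)
At (-1, -2): (16, 0).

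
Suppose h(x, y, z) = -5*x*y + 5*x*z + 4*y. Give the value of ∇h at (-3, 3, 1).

∂h/∂x = -5*y + 5*z
∂h/∂y = -5*x + 4
∂h/∂z = 5*x
∇h = (-5*y + 5*z, -5*x + 4, 5*x)
At (-3, 3, 1): (-10, 19, -15).

(-10, 19, -15)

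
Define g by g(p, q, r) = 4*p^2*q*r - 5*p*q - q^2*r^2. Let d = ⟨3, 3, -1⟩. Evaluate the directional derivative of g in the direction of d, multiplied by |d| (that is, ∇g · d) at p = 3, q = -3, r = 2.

0

∂g/∂p = 8*p*q*r - 5*q
∂g/∂q = 4*p^2*r - 5*p - 2*q*r^2
∂g/∂r = 4*p^2*q - 2*q^2*r
∇g at (3, -3, 2) = (-129, 81, -144)
∇g · d = (-129)(3) + (81)(3) + (-144)(-1) = 0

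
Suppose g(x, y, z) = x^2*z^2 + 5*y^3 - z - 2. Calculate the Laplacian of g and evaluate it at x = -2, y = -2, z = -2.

-44

∂²g/∂x² = 2*z^2
∂²g/∂y² = 30*y
∂²g/∂z² = 2*x^2
∇²g = 2*x^2 + 30*y + 2*z^2
At (-2, -2, -2): -44.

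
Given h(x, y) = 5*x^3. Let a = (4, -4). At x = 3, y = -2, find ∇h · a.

∂h/∂x = 15*x^2
∂h/∂y = 0
∇h at (3, -2) = (135, 0)
∇h · a = (135)(4) + (0)(-4) = 540

540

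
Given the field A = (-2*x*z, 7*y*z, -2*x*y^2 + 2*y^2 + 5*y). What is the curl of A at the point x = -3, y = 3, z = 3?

(32, 24, 0)

(∇×A)₁ = ∂A₃/∂y − ∂A₂/∂z = -4*x*y - 3*y + 5
(∇×A)₂ = ∂A₁/∂z − ∂A₃/∂x = -2*x + 2*y^2
(∇×A)₃ = ∂A₂/∂x − ∂A₁/∂y = 0
∇×A = (-4*x*y - 3*y + 5, -2*x + 2*y^2, 0)
At (-3, 3, 3): (32, 24, 0).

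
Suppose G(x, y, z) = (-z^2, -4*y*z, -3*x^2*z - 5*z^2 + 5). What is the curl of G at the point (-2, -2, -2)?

(∇×G)₁ = ∂G₃/∂y − ∂G₂/∂z = 4*y
(∇×G)₂ = ∂G₁/∂z − ∂G₃/∂x = 6*x*z - 2*z
(∇×G)₃ = ∂G₂/∂x − ∂G₁/∂y = 0
∇×G = (4*y, 6*x*z - 2*z, 0)
At (-2, -2, -2): (-8, 28, 0).

(-8, 28, 0)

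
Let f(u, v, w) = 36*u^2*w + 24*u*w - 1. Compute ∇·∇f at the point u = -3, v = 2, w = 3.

216

∂²f/∂u² = 72*w
∂²f/∂v² = 0
∂²f/∂w² = 0
∇²f = 72*w
At (-3, 2, 3): 216.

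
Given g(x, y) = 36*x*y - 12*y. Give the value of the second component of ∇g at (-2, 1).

-84

(∇g)_2 = ∂g/∂y = 36*x - 12
At (-2, 1): -84.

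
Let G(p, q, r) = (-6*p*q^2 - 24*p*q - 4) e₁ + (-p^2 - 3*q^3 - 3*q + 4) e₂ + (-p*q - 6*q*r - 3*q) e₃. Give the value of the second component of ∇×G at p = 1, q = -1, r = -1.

-1

(∇×G)_2 = ∂G₁/∂r − ∂G₃/∂p
= 0 − (-q)
= q
At (1, -1, -1): -1.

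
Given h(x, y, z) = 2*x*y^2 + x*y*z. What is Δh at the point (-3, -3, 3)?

-12

∂²h/∂x² = 0
∂²h/∂y² = 4*x
∂²h/∂z² = 0
∇²h = 4*x
At (-3, -3, 3): -12.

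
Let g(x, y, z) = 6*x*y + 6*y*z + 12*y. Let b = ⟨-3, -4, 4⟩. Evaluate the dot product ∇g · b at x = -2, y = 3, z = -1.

42

∂g/∂x = 6*y
∂g/∂y = 6*x + 6*z + 12
∂g/∂z = 6*y
∇g at (-2, 3, -1) = (18, -6, 18)
∇g · b = (18)(-3) + (-6)(-4) + (18)(4) = 42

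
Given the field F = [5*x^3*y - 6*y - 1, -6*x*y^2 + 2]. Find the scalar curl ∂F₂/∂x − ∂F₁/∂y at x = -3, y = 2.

117

∂F₂/∂x = -6*y^2
∂F₁/∂y = 5*x^3 - 6
Scalar curl = -5*x^3 - 6*y^2 + 6
At (-3, 2): 117.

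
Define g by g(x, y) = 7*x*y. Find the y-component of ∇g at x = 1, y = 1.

7

(∇g)_2 = ∂g/∂y = 7*x
At (1, 1): 7.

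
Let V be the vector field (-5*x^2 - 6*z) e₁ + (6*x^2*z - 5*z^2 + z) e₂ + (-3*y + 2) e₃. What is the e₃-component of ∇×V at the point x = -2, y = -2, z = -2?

(∇×V)_3 = ∂V₂/∂x − ∂V₁/∂y
= 12*x*z − (0)
= 12*x*z
At (-2, -2, -2): 48.

48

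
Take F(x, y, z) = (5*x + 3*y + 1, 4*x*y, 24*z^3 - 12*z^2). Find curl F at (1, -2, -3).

(∇×F)₁ = ∂F₃/∂y − ∂F₂/∂z = 0
(∇×F)₂ = ∂F₁/∂z − ∂F₃/∂x = 0
(∇×F)₃ = ∂F₂/∂x − ∂F₁/∂y = 4*y - 3
∇×F = (0, 0, 4*y - 3)
At (1, -2, -3): (0, 0, -11).

(0, 0, -11)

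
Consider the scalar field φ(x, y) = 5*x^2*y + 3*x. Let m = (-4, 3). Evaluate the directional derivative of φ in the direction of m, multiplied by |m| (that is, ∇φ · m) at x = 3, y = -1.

∂φ/∂x = 10*x*y + 3
∂φ/∂y = 5*x^2
∇φ at (3, -1) = (-27, 45)
∇φ · m = (-27)(-4) + (45)(3) = 243

243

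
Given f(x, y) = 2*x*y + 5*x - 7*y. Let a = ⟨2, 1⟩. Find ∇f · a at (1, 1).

9

∂f/∂x = 2*y + 5
∂f/∂y = 2*x - 7
∇f at (1, 1) = (7, -5)
∇f · a = (7)(2) + (-5)(1) = 9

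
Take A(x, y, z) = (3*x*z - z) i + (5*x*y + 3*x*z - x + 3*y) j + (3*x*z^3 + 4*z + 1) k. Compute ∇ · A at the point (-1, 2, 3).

-70

∂A₁/∂x = 3*z
∂A₂/∂y = 5*x + 3
∂A₃/∂z = 9*x*z^2 + 4
∇·A = 9*x*z^2 + 5*x + 3*z + 7
At (-1, 2, 3): -70.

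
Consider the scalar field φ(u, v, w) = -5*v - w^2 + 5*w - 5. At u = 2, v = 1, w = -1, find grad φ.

∂φ/∂u = 0
∂φ/∂v = -5
∂φ/∂w = -2*w + 5
∇φ = (0, -5, -2*w + 5)
At (2, 1, -1): (0, -5, 7).

(0, -5, 7)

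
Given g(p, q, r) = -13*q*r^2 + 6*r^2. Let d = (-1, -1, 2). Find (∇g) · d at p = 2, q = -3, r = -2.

∂g/∂p = 0
∂g/∂q = -13*r^2
∂g/∂r = -26*q*r + 12*r
∇g at (2, -3, -2) = (0, -52, -180)
∇g · d = (0)(-1) + (-52)(-1) + (-180)(2) = -308

-308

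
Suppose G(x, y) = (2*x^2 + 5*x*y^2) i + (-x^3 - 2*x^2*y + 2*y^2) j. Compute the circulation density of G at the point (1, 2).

∂G₂/∂x = -3*x^2 - 4*x*y
∂G₁/∂y = 10*x*y
Scalar curl = -3*x^2 - 14*x*y
At (1, 2): -31.

-31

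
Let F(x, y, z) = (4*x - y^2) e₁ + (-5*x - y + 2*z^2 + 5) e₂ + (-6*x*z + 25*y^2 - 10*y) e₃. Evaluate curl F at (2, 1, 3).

(28, 18, -3)

(∇×F)₁ = ∂F₃/∂y − ∂F₂/∂z = 50*y - 4*z - 10
(∇×F)₂ = ∂F₁/∂z − ∂F₃/∂x = 6*z
(∇×F)₃ = ∂F₂/∂x − ∂F₁/∂y = 2*y - 5
∇×F = (50*y - 4*z - 10, 6*z, 2*y - 5)
At (2, 1, 3): (28, 18, -3).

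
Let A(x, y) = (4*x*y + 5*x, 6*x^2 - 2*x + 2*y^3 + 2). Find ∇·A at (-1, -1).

7

∂A₁/∂x = 4*y + 5
∂A₂/∂y = 6*y^2
∇·A = 6*y^2 + 4*y + 5
At (-1, -1): 7.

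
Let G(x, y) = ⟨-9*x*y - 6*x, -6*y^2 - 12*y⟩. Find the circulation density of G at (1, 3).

9

∂G₂/∂x = 0
∂G₁/∂y = -9*x
Scalar curl = 9*x
At (1, 3): 9.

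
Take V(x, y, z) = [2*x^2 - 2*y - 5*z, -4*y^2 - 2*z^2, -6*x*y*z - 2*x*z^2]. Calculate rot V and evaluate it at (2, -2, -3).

(24, 49, 2)

(∇×V)₁ = ∂V₃/∂y − ∂V₂/∂z = -6*x*z + 4*z
(∇×V)₂ = ∂V₁/∂z − ∂V₃/∂x = 6*y*z + 2*z^2 - 5
(∇×V)₃ = ∂V₂/∂x − ∂V₁/∂y = 2
∇×V = (-6*x*z + 4*z, 6*y*z + 2*z^2 - 5, 2)
At (2, -2, -3): (24, 49, 2).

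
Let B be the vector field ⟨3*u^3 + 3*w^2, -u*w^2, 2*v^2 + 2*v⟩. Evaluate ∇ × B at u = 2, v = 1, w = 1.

(∇×B)₁ = ∂B₃/∂v − ∂B₂/∂w = 2*u*w + 4*v + 2
(∇×B)₂ = ∂B₁/∂w − ∂B₃/∂u = 6*w
(∇×B)₃ = ∂B₂/∂u − ∂B₁/∂v = -w^2
∇×B = (2*u*w + 4*v + 2, 6*w, -w^2)
At (2, 1, 1): (10, 6, -1).

(10, 6, -1)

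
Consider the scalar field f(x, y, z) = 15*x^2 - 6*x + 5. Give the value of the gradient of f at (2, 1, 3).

(54, 0, 0)

∂f/∂x = 30*x - 6
∂f/∂y = 0
∂f/∂z = 0
∇f = (30*x - 6, 0, 0)
At (2, 1, 3): (54, 0, 0).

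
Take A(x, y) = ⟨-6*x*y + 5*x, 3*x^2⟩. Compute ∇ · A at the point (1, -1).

∂A₁/∂x = -6*y + 5
∂A₂/∂y = 0
∇·A = -6*y + 5
At (1, -1): 11.

11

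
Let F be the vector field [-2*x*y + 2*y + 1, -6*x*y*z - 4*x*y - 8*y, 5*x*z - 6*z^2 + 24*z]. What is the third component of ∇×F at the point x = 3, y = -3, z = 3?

(∇×F)_3 = ∂F₂/∂x − ∂F₁/∂y
= -6*y*z - 4*y − (-2*x + 2)
= 2*x - 6*y*z - 4*y - 2
At (3, -3, 3): 70.

70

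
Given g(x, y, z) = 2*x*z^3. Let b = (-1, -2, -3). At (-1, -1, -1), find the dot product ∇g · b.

20

∂g/∂x = 2*z^3
∂g/∂y = 0
∂g/∂z = 6*x*z^2
∇g at (-1, -1, -1) = (-2, 0, -6)
∇g · b = (-2)(-1) + (0)(-2) + (-6)(-3) = 20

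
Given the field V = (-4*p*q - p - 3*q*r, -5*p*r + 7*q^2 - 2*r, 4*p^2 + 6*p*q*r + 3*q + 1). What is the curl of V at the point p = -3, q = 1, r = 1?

(-28, 15, -14)

(∇×V)₁ = ∂V₃/∂q − ∂V₂/∂r = 6*p*r + 5*p + 5
(∇×V)₂ = ∂V₁/∂r − ∂V₃/∂p = -8*p - 6*q*r - 3*q
(∇×V)₃ = ∂V₂/∂p − ∂V₁/∂q = 4*p - 2*r
∇×V = (6*p*r + 5*p + 5, -8*p - 6*q*r - 3*q, 4*p - 2*r)
At (-3, 1, 1): (-28, 15, -14).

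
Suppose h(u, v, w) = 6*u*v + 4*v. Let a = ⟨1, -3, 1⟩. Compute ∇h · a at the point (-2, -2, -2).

12

∂h/∂u = 6*v
∂h/∂v = 6*u + 4
∂h/∂w = 0
∇h at (-2, -2, -2) = (-12, -8, 0)
∇h · a = (-12)(1) + (-8)(-3) + (0)(1) = 12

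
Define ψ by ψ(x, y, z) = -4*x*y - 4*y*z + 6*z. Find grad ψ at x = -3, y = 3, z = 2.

(-12, 4, -6)

∂ψ/∂x = -4*y
∂ψ/∂y = -4*x - 4*z
∂ψ/∂z = -4*y + 6
∇ψ = (-4*y, -4*x - 4*z, -4*y + 6)
At (-3, 3, 2): (-12, 4, -6).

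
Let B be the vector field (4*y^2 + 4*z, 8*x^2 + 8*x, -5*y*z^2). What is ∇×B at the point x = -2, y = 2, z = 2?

(∇×B)₁ = ∂B₃/∂y − ∂B₂/∂z = -5*z^2
(∇×B)₂ = ∂B₁/∂z − ∂B₃/∂x = 4
(∇×B)₃ = ∂B₂/∂x − ∂B₁/∂y = 16*x - 8*y + 8
∇×B = (-5*z^2, 4, 16*x - 8*y + 8)
At (-2, 2, 2): (-20, 4, -40).

(-20, 4, -40)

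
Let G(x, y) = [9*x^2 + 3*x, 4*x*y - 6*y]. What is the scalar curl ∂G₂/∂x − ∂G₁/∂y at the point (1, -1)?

-4

∂G₂/∂x = 4*y
∂G₁/∂y = 0
Scalar curl = 4*y
At (1, -1): -4.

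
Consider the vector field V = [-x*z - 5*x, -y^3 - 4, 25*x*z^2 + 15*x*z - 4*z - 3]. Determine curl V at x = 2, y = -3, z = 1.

(∇×V)₁ = ∂V₃/∂y − ∂V₂/∂z = 0
(∇×V)₂ = ∂V₁/∂z − ∂V₃/∂x = -x - 25*z^2 - 15*z
(∇×V)₃ = ∂V₂/∂x − ∂V₁/∂y = 0
∇×V = (0, -x - 25*z^2 - 15*z, 0)
At (2, -3, 1): (0, -42, 0).

(0, -42, 0)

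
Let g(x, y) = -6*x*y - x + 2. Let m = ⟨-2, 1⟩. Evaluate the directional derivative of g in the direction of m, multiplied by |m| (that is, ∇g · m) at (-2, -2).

-10

∂g/∂x = -6*y - 1
∂g/∂y = -6*x
∇g at (-2, -2) = (11, 12)
∇g · m = (11)(-2) + (12)(1) = -10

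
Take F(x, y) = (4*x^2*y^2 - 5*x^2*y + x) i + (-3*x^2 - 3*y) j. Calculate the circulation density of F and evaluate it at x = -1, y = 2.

-5

∂F₂/∂x = -6*x
∂F₁/∂y = 8*x^2*y - 5*x^2
Scalar curl = -8*x^2*y + 5*x^2 - 6*x
At (-1, 2): -5.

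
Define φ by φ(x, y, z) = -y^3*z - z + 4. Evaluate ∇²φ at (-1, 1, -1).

6

∂²φ/∂x² = 0
∂²φ/∂y² = -6*y*z
∂²φ/∂z² = 0
∇²φ = -6*y*z
At (-1, 1, -1): 6.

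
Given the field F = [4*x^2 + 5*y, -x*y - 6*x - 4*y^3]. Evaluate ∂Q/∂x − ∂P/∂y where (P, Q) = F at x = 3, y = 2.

-13

∂F₂/∂x = -y - 6
∂F₁/∂y = 5
Scalar curl = -y - 11
At (3, 2): -13.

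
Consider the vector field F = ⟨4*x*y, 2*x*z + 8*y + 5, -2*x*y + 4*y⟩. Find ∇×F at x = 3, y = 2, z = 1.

(-8, 4, -10)

(∇×F)₁ = ∂F₃/∂y − ∂F₂/∂z = -4*x + 4
(∇×F)₂ = ∂F₁/∂z − ∂F₃/∂x = 2*y
(∇×F)₃ = ∂F₂/∂x − ∂F₁/∂y = -4*x + 2*z
∇×F = (-4*x + 4, 2*y, -4*x + 2*z)
At (3, 2, 1): (-8, 4, -10).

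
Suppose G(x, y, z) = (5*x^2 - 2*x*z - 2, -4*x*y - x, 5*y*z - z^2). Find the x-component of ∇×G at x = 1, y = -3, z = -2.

(∇×G)_1 = ∂G₃/∂y − ∂G₂/∂z
= 5*z − (0)
= 5*z
At (1, -3, -2): -10.

-10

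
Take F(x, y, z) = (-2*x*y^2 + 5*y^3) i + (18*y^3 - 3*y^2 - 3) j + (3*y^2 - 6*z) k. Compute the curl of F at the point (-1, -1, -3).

(-6, 0, -11)

(∇×F)₁ = ∂F₃/∂y − ∂F₂/∂z = 6*y
(∇×F)₂ = ∂F₁/∂z − ∂F₃/∂x = 0
(∇×F)₃ = ∂F₂/∂x − ∂F₁/∂y = 4*x*y - 15*y^2
∇×F = (6*y, 0, 4*x*y - 15*y^2)
At (-1, -1, -3): (-6, 0, -11).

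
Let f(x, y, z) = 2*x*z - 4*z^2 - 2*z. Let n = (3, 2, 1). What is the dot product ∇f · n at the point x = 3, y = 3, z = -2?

∂f/∂x = 2*z
∂f/∂y = 0
∂f/∂z = 2*x - 8*z - 2
∇f at (3, 3, -2) = (-4, 0, 20)
∇f · n = (-4)(3) + (0)(2) + (20)(1) = 8

8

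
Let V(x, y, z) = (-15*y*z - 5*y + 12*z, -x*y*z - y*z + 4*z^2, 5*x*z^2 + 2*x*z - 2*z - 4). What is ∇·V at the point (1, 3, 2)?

16

∂V₁/∂x = 0
∂V₂/∂y = -x*z - z
∂V₃/∂z = 10*x*z + 2*x - 2
∇·V = 9*x*z + 2*x - z - 2
At (1, 3, 2): 16.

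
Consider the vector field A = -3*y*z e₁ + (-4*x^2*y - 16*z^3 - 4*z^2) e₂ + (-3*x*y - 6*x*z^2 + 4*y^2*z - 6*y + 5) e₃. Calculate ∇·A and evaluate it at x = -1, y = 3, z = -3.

-4

∂A₁/∂x = 0
∂A₂/∂y = -4*x^2
∂A₃/∂z = -12*x*z + 4*y^2
∇·A = -4*x^2 - 12*x*z + 4*y^2
At (-1, 3, -3): -4.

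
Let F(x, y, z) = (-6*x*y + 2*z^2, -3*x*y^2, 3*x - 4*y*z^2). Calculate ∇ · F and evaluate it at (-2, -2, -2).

-44

∂F₁/∂x = -6*y
∂F₂/∂y = -6*x*y
∂F₃/∂z = -8*y*z
∇·F = -6*x*y - 8*y*z - 6*y
At (-2, -2, -2): -44.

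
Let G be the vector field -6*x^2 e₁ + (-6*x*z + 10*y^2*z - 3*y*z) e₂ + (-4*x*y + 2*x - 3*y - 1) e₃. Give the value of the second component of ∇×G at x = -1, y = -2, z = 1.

(∇×G)_2 = ∂G₁/∂z − ∂G₃/∂x
= 0 − (-4*y + 2)
= 4*y - 2
At (-1, -2, 1): -10.

-10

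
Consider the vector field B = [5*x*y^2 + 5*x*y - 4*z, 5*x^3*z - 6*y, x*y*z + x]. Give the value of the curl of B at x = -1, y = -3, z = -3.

(8, -14, -70)

(∇×B)₁ = ∂B₃/∂y − ∂B₂/∂z = -5*x^3 + x*z
(∇×B)₂ = ∂B₁/∂z − ∂B₃/∂x = -y*z - 5
(∇×B)₃ = ∂B₂/∂x − ∂B₁/∂y = 15*x^2*z - 10*x*y - 5*x
∇×B = (-5*x^3 + x*z, -y*z - 5, 15*x^2*z - 10*x*y - 5*x)
At (-1, -3, -3): (8, -14, -70).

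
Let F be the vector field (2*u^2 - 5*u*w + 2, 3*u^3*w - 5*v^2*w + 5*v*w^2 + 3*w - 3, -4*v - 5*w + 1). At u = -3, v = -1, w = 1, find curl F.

(89, 15, 81)

(∇×F)₁ = ∂F₃/∂v − ∂F₂/∂w = -3*u^3 + 5*v^2 - 10*v*w - 7
(∇×F)₂ = ∂F₁/∂w − ∂F₃/∂u = -5*u
(∇×F)₃ = ∂F₂/∂u − ∂F₁/∂v = 9*u^2*w
∇×F = (-3*u^3 + 5*v^2 - 10*v*w - 7, -5*u, 9*u^2*w)
At (-3, -1, 1): (89, 15, 81).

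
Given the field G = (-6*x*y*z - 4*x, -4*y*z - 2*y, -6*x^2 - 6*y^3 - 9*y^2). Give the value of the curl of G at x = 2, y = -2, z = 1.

(-44, 48, 12)

(∇×G)₁ = ∂G₃/∂y − ∂G₂/∂z = -18*y^2 - 14*y
(∇×G)₂ = ∂G₁/∂z − ∂G₃/∂x = -6*x*y + 12*x
(∇×G)₃ = ∂G₂/∂x − ∂G₁/∂y = 6*x*z
∇×G = (-18*y^2 - 14*y, -6*x*y + 12*x, 6*x*z)
At (2, -2, 1): (-44, 48, 12).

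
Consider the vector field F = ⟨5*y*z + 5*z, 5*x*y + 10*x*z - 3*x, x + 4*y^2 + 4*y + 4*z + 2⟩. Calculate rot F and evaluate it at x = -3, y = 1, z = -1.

(∇×F)₁ = ∂F₃/∂y − ∂F₂/∂z = -10*x + 8*y + 4
(∇×F)₂ = ∂F₁/∂z − ∂F₃/∂x = 5*y + 4
(∇×F)₃ = ∂F₂/∂x − ∂F₁/∂y = 5*y + 5*z - 3
∇×F = (-10*x + 8*y + 4, 5*y + 4, 5*y + 5*z - 3)
At (-3, 1, -1): (42, 9, -3).

(42, 9, -3)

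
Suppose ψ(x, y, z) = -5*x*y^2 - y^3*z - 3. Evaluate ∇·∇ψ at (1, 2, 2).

-34

∂²ψ/∂x² = 0
∂²ψ/∂y² = -2*(5*x + 3*y*z)
∂²ψ/∂z² = 0
∇²ψ = -10*x - 6*y*z
At (1, 2, 2): -34.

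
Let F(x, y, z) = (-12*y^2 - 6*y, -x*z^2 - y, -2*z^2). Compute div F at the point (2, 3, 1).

-5

∂F₁/∂x = 0
∂F₂/∂y = -1
∂F₃/∂z = -4*z
∇·F = -4*z - 1
At (2, 3, 1): -5.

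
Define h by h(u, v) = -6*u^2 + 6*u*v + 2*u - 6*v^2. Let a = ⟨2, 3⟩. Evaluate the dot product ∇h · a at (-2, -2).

64

∂h/∂u = -12*u + 6*v + 2
∂h/∂v = 6*u - 12*v
∇h at (-2, -2) = (14, 12)
∇h · a = (14)(2) + (12)(3) = 64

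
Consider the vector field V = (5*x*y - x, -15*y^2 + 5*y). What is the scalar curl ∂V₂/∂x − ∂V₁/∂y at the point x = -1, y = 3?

5

∂V₂/∂x = 0
∂V₁/∂y = 5*x
Scalar curl = -5*x
At (-1, 3): 5.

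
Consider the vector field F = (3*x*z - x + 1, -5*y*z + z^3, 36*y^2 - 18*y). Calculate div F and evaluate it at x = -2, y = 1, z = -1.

1

∂F₁/∂x = 3*z - 1
∂F₂/∂y = -5*z
∂F₃/∂z = 0
∇·F = -2*z - 1
At (-2, 1, -1): 1.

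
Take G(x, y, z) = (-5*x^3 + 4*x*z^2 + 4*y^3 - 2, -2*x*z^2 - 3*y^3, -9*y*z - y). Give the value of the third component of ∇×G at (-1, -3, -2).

-116

(∇×G)_3 = ∂G₂/∂x − ∂G₁/∂y
= -2*z^2 − (12*y^2)
= -12*y^2 - 2*z^2
At (-1, -3, -2): -116.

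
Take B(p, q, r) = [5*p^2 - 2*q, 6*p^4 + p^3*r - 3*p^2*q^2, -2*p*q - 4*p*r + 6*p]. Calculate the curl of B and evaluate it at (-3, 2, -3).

(∇×B)₁ = ∂B₃/∂q − ∂B₂/∂r = -p^3 - 2*p
(∇×B)₂ = ∂B₁/∂r − ∂B₃/∂p = 2*q + 4*r - 6
(∇×B)₃ = ∂B₂/∂p − ∂B₁/∂q = 24*p^3 + 3*p^2*r - 6*p*q^2 + 2
∇×B = (-p^3 - 2*p, 2*q + 4*r - 6, 24*p^3 + 3*p^2*r - 6*p*q^2 + 2)
At (-3, 2, -3): (33, -14, -655).

(33, -14, -655)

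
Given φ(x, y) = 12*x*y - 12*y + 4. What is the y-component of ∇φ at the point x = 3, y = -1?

(∇φ)_2 = ∂φ/∂y = 12*x - 12
At (3, -1): 24.

24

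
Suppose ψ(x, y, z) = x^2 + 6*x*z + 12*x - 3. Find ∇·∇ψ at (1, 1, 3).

∂²ψ/∂x² = 2
∂²ψ/∂y² = 0
∂²ψ/∂z² = 0
∇²ψ = 2
At (1, 1, 3): 2.

2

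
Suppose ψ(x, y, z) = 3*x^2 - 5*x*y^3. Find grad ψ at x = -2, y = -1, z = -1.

(-7, 30, 0)

∂ψ/∂x = 6*x - 5*y^3
∂ψ/∂y = -15*x*y^2
∂ψ/∂z = 0
∇ψ = (6*x - 5*y^3, -15*x*y^2, 0)
At (-2, -1, -1): (-7, 30, 0).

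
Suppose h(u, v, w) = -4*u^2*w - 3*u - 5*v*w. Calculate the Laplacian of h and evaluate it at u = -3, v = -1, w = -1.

8

∂²h/∂u² = -8*w
∂²h/∂v² = 0
∂²h/∂w² = 0
∇²h = -8*w
At (-3, -1, -1): 8.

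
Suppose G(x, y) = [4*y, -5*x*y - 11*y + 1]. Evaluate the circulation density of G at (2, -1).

∂G₂/∂x = -5*y
∂G₁/∂y = 4
Scalar curl = -5*y - 4
At (2, -1): 1.

1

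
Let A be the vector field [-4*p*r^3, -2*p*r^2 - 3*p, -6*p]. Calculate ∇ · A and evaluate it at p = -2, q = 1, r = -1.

4

∂A₁/∂p = -4*r^3
∂A₂/∂q = 0
∂A₃/∂r = 0
∇·A = -4*r^3
At (-2, 1, -1): 4.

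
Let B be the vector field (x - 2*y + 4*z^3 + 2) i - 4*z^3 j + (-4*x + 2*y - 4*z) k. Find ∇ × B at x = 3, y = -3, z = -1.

(∇×B)₁ = ∂B₃/∂y − ∂B₂/∂z = 12*z^2 + 2
(∇×B)₂ = ∂B₁/∂z − ∂B₃/∂x = 12*z^2 + 4
(∇×B)₃ = ∂B₂/∂x − ∂B₁/∂y = 2
∇×B = (12*z^2 + 2, 12*z^2 + 4, 2)
At (3, -3, -1): (14, 16, 2).

(14, 16, 2)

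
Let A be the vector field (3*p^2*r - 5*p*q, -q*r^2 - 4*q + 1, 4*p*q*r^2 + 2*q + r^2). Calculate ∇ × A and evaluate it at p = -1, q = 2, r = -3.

(-46, -69, -5)

(∇×A)₁ = ∂A₃/∂q − ∂A₂/∂r = 4*p*r^2 + 2*q*r + 2
(∇×A)₂ = ∂A₁/∂r − ∂A₃/∂p = 3*p^2 - 4*q*r^2
(∇×A)₃ = ∂A₂/∂p − ∂A₁/∂q = 5*p
∇×A = (4*p*r^2 + 2*q*r + 2, 3*p^2 - 4*q*r^2, 5*p)
At (-1, 2, -3): (-46, -69, -5).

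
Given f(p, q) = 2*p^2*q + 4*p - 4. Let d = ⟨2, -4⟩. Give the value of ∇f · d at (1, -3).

-24

∂f/∂p = 4*p*q + 4
∂f/∂q = 2*p^2
∇f at (1, -3) = (-8, 2)
∇f · d = (-8)(2) + (2)(-4) = -24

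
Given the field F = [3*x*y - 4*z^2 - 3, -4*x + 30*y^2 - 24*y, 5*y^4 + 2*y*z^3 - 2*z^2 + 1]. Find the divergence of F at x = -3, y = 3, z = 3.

315

∂F₁/∂x = 3*y
∂F₂/∂y = 60*y - 24
∂F₃/∂z = 6*y*z^2 - 4*z
∇·F = 6*y*z^2 + 63*y - 4*z - 24
At (-3, 3, 3): 315.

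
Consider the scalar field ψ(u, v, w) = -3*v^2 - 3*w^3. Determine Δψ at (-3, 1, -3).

48

∂²ψ/∂u² = 0
∂²ψ/∂v² = -6
∂²ψ/∂w² = -18*w
∇²ψ = -18*w - 6
At (-3, 1, -3): 48.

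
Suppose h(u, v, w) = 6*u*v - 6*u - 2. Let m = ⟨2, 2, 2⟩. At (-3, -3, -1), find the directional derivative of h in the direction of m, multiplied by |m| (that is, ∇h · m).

-84

∂h/∂u = 6*v - 6
∂h/∂v = 6*u
∂h/∂w = 0
∇h at (-3, -3, -1) = (-24, -18, 0)
∇h · m = (-24)(2) + (-18)(2) + (0)(2) = -84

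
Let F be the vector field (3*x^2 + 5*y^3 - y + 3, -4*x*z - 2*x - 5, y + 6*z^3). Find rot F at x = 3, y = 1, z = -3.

(13, 0, -4)

(∇×F)₁ = ∂F₃/∂y − ∂F₂/∂z = 4*x + 1
(∇×F)₂ = ∂F₁/∂z − ∂F₃/∂x = 0
(∇×F)₃ = ∂F₂/∂x − ∂F₁/∂y = -15*y^2 - 4*z - 1
∇×F = (4*x + 1, 0, -15*y^2 - 4*z - 1)
At (3, 1, -3): (13, 0, -4).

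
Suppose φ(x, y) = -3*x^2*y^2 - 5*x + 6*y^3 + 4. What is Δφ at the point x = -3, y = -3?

-216

∂²φ/∂x² = -6*y^2
∂²φ/∂y² = 6*(-x^2 + 6*y)
∇²φ = -6*x^2 - 6*y^2 + 36*y
At (-3, -3): -216.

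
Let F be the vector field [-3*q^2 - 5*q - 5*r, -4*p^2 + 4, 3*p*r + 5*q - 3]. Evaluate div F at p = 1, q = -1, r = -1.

∂F₁/∂p = 0
∂F₂/∂q = 0
∂F₃/∂r = 3*p
∇·F = 3*p
At (1, -1, -1): 3.

3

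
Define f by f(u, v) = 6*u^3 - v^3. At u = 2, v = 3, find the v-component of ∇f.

-27

(∇f)_2 = ∂f/∂v = -3*v^2
At (2, 3): -27.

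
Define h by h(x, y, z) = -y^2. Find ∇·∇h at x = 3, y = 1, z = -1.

∂²h/∂x² = 0
∂²h/∂y² = -2
∂²h/∂z² = 0
∇²h = -2
At (3, 1, -1): -2.

-2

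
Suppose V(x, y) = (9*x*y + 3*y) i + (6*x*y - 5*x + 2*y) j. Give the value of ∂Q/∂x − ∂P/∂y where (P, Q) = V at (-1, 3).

19

∂V₂/∂x = 6*y - 5
∂V₁/∂y = 9*x + 3
Scalar curl = -9*x + 6*y - 8
At (-1, 3): 19.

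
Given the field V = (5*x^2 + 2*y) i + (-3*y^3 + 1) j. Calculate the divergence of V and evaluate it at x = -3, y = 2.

∂V₁/∂x = 10*x
∂V₂/∂y = -9*y^2
∇·V = 10*x - 9*y^2
At (-3, 2): -66.

-66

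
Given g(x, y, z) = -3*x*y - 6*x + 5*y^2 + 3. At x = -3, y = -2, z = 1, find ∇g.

∂g/∂x = -3*y - 6
∂g/∂y = -3*x + 10*y
∂g/∂z = 0
∇g = (-3*y - 6, -3*x + 10*y, 0)
At (-3, -2, 1): (0, -11, 0).

(0, -11, 0)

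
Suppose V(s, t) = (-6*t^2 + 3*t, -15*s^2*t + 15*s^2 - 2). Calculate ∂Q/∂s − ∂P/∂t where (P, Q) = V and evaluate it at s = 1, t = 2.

∂V₂/∂s = -30*s*t + 30*s
∂V₁/∂t = -12*t + 3
Scalar curl = -30*s*t + 30*s + 12*t - 3
At (1, 2): -9.

-9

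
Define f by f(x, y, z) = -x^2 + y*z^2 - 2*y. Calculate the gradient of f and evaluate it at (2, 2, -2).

∂f/∂x = -2*x
∂f/∂y = z^2 - 2
∂f/∂z = 2*y*z
∇f = (-2*x, z^2 - 2, 2*y*z)
At (2, 2, -2): (-4, 2, -8).

(-4, 2, -8)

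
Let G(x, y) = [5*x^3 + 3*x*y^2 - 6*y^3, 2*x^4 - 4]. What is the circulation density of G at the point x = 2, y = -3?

∂G₂/∂x = 8*x^3
∂G₁/∂y = 6*x*y - 18*y^2
Scalar curl = 8*x^3 - 6*x*y + 18*y^2
At (2, -3): 262.

262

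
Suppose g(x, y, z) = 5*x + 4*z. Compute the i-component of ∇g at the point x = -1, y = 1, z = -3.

5

(∇g)_1 = ∂g/∂x = 5
At (-1, 1, -3): 5.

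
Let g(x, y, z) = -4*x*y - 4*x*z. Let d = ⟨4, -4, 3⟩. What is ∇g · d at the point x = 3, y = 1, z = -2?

28

∂g/∂x = -4*y - 4*z
∂g/∂y = -4*x
∂g/∂z = -4*x
∇g at (3, 1, -2) = (4, -12, -12)
∇g · d = (4)(4) + (-12)(-4) + (-12)(3) = 28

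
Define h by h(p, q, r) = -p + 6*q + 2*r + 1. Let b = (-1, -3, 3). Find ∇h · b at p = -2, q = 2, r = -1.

-11

∂h/∂p = -1
∂h/∂q = 6
∂h/∂r = 2
∇h at (-2, 2, -1) = (-1, 6, 2)
∇h · b = (-1)(-1) + (6)(-3) + (2)(3) = -11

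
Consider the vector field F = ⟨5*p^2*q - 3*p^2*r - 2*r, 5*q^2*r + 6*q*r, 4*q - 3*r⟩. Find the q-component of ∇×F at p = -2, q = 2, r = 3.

(∇×F)_2 = ∂F₁/∂r − ∂F₃/∂p
= -3*p^2 - 2 − (0)
= -3*p^2 - 2
At (-2, 2, 3): -14.

-14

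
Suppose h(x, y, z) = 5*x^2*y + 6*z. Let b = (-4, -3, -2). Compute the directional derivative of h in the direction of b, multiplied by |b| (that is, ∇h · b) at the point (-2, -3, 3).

∂h/∂x = 10*x*y
∂h/∂y = 5*x^2
∂h/∂z = 6
∇h at (-2, -3, 3) = (60, 20, 6)
∇h · b = (60)(-4) + (20)(-3) + (6)(-2) = -312

-312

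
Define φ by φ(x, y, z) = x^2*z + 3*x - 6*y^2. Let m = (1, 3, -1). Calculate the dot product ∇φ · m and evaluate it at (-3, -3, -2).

114

∂φ/∂x = 2*x*z + 3
∂φ/∂y = -12*y
∂φ/∂z = x^2
∇φ at (-3, -3, -2) = (15, 36, 9)
∇φ · m = (15)(1) + (36)(3) + (9)(-1) = 114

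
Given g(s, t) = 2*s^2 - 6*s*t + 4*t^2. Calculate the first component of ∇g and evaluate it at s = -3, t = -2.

(∇g)_1 = ∂g/∂s = 4*s - 6*t
At (-3, -2): 0.

0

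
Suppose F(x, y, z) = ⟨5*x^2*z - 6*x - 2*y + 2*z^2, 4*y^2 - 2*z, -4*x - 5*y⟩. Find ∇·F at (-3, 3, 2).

∂F₁/∂x = 10*x*z - 6
∂F₂/∂y = 8*y
∂F₃/∂z = 0
∇·F = 10*x*z + 8*y - 6
At (-3, 3, 2): -42.

-42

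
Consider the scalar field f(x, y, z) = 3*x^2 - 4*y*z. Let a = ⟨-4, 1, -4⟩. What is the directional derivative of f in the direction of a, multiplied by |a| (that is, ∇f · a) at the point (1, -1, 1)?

-44

∂f/∂x = 6*x
∂f/∂y = -4*z
∂f/∂z = -4*y
∇f at (1, -1, 1) = (6, -4, 4)
∇f · a = (6)(-4) + (-4)(1) + (4)(-4) = -44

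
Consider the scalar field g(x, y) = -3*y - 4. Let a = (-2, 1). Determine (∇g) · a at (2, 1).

∂g/∂x = 0
∂g/∂y = -3
∇g at (2, 1) = (0, -3)
∇g · a = (0)(-2) + (-3)(1) = -3

-3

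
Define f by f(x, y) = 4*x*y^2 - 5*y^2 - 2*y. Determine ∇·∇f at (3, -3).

∂²f/∂x² = 0
∂²f/∂y² = 2*(4*x - 5)
∇²f = 8*x - 10
At (3, -3): 14.

14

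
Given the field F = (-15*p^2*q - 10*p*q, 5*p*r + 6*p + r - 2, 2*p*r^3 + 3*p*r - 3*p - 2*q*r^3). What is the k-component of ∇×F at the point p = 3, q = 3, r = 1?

176

(∇×F)_3 = ∂F₂/∂p − ∂F₁/∂q
= 5*r + 6 − (-15*p^2 - 10*p)
= 15*p^2 + 10*p + 5*r + 6
At (3, 3, 1): 176.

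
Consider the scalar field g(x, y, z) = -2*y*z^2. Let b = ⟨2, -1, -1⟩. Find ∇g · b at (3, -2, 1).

∂g/∂x = 0
∂g/∂y = -2*z^2
∂g/∂z = -4*y*z
∇g at (3, -2, 1) = (0, -2, 8)
∇g · b = (0)(2) + (-2)(-1) + (8)(-1) = -6

-6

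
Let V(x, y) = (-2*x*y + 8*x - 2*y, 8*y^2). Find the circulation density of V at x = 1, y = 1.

4

∂V₂/∂x = 0
∂V₁/∂y = -2*x - 2
Scalar curl = 2*x + 2
At (1, 1): 4.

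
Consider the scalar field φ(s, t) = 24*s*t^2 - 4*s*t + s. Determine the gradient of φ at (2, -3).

∂φ/∂s = 24*t^2 - 4*t + 1
∂φ/∂t = 48*s*t - 4*s
∇φ = (24*t^2 - 4*t + 1, 48*s*t - 4*s)
At (2, -3): (229, -296).

(229, -296)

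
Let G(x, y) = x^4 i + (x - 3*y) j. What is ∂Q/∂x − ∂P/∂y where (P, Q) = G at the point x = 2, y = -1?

1

∂G₂/∂x = 1
∂G₁/∂y = 0
Scalar curl = 1
At (2, -1): 1.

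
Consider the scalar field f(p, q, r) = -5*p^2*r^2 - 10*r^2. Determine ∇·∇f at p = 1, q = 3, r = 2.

-70

∂²f/∂p² = -10*r^2
∂²f/∂q² = 0
∂²f/∂r² = -10*(p^2 + 2)
∇²f = -10*p^2 - 10*r^2 - 20
At (1, 3, 2): -70.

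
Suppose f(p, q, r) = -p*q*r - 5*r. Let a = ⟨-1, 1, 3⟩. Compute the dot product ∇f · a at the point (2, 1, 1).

∂f/∂p = -q*r
∂f/∂q = -p*r
∂f/∂r = -p*q - 5
∇f at (2, 1, 1) = (-1, -2, -7)
∇f · a = (-1)(-1) + (-2)(1) + (-7)(3) = -22

-22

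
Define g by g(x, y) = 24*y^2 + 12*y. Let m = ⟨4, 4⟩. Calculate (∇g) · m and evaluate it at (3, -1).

-144

∂g/∂x = 0
∂g/∂y = 48*y + 12
∇g at (3, -1) = (0, -36)
∇g · m = (0)(4) + (-36)(4) = -144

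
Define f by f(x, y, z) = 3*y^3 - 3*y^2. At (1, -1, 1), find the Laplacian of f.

∂²f/∂x² = 0
∂²f/∂y² = 6*(3*y - 1)
∂²f/∂z² = 0
∇²f = 18*y - 6
At (1, -1, 1): -24.

-24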